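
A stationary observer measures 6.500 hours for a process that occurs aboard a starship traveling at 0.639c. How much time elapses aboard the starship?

Dilated time Δt = 6.500 hours
γ = 1/√(1 - 0.639²) = 1.300
Δt₀ = Δt/γ = 6.500/1.300 = 5.000 hours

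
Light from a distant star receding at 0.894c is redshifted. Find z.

β = 0.894
(1+β)/(1-β) = 1.894/0.106 = 17.87
√(17.87) = 4.227
z = 4.227 - 1 = 3.227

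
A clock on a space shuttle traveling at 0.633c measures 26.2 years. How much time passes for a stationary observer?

Proper time Δt₀ = 26.2 years
γ = 1/√(1 - 0.633²) = 1.2917
Δt = γΔt₀ = 1.2917 × 26.2 = 33.84 years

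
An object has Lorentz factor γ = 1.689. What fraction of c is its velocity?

From γ = 1/√(1 - v²/c²):
1/γ² = 1/1.689² = 0.3505
v²/c² = 1 - 0.3505 = 0.6495
v/c = √(0.6495) = 0.8059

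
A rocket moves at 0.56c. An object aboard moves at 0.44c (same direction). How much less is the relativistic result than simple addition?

Classical: u' + v = 0.44 + 0.56 = 1c
Relativistic: u = (0.44 + 0.56)/(1 + 0.2464) = 1/1.2464 = 0.8023c
Difference: 1 - 0.8023 = 0.1977c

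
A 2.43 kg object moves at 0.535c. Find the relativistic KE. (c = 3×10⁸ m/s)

γ = 1/√(1 - 0.535²) = 1.18364
γ - 1 = 0.18364
KE = (γ-1)mc² = 0.18364 × 2.43 × (3×10⁸)² = 4.016×10¹⁶ J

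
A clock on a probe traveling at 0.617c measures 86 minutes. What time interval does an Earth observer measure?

Proper time Δt₀ = 86 minutes
γ = 1/√(1 - 0.617²) = 1.271
Δt = γΔt₀ = 1.271 × 86 = 109.3 minutes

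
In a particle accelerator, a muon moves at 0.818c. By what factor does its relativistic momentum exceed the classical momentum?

p_rel = γmv, p_class = mv
Ratio = γ = 1/√(1 - 0.818²)
= 1/√(0.330876) = 1.738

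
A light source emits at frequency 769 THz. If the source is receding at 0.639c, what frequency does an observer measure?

β = v/c = 0.639
(1-β)/(1+β) = 0.361/1.639 = 0.22026
Doppler factor = √(0.22026) = 0.4693
f_obs = 769 × 0.4693 = 360.9 THz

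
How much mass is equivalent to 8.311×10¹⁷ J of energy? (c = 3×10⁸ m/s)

From E = mc², we get m = E/c²
c² = (3×10⁸)² = 9×10¹⁶ m²/s²
m = 8.311×10¹⁷ / 9×10¹⁶ = 9.234 kg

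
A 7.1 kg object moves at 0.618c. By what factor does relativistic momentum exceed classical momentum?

p_rel = γmv, p_class = mv
Ratio = γ = 1/√(1 - 0.618²) = 1.272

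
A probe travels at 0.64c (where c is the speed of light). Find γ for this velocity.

v/c = 0.64, so (v/c)² = 0.4096
1 - (v/c)² = 0.5904
γ = 1/√(0.5904) = 1.301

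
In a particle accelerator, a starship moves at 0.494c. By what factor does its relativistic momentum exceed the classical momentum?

p_rel = γmv, p_class = mv
Ratio = γ = 1/√(1 - 0.494²)
= 1/√(0.755964) = 1.150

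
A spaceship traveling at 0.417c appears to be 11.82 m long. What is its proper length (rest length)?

Contracted length L = 11.82 m
γ = 1/√(1 - 0.417²) = 1.100
L₀ = γL = 1.100 × 11.82 = 13.00 m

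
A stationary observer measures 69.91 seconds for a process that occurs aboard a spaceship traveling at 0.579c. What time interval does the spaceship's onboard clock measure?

Dilated time Δt = 69.91 seconds
γ = 1/√(1 - 0.579²) = 1.2265
Δt₀ = Δt/γ = 69.91/1.2265 = 57.00 seconds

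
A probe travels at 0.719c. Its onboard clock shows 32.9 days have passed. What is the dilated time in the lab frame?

Proper time Δt₀ = 32.9 days
γ = 1/√(1 - 0.719²) = 1.439
Δt = γΔt₀ = 1.439 × 32.9 = 47.34 days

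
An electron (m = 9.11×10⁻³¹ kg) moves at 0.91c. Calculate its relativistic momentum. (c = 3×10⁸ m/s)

γ = 1/√(1 - 0.91²) = 2.412
v = 0.91 × 3×10⁸ = 2.730×10⁸ m/s
p = γmv = 2.412 × 9.11×10⁻³¹ × 2.730×10⁸ = 5.999×10⁻²² kg·m/s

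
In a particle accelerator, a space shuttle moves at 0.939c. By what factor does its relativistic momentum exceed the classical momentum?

p_rel = γmv, p_class = mv
Ratio = γ = 1/√(1 - 0.939²)
= 1/√(0.118279) = 2.908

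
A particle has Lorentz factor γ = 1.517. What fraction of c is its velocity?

From γ = 1/√(1 - v²/c²):
1/γ² = 1/1.517² = 0.4345
v²/c² = 1 - 0.4345 = 0.5655
v/c = √(0.5655) = 0.7520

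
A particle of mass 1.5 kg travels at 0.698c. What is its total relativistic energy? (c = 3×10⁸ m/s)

γ = 1/√(1 - 0.698²) = 1.396
mc² = 1.5 × (3×10⁸)² = 1.350×10¹⁷ J
E = γmc² = 1.396 × 1.350×10¹⁷ = 1.885×10¹⁷ J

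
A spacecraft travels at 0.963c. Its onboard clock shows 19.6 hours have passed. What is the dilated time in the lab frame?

Proper time Δt₀ = 19.6 hours
γ = 1/√(1 - 0.963²) = 3.7106
Δt = γΔt₀ = 3.7106 × 19.6 = 72.73 hours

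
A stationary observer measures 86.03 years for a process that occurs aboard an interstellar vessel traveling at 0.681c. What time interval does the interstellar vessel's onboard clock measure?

Dilated time Δt = 86.03 years
γ = 1/√(1 - 0.681²) = 1.3656
Δt₀ = Δt/γ = 86.03/1.3656 = 63.00 years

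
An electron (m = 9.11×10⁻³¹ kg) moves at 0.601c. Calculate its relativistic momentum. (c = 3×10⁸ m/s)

γ = 1/√(1 - 0.601²) = 1.251
v = 0.601 × 3×10⁸ = 1.803×10⁸ m/s
p = γmv = 1.251 × 9.11×10⁻³¹ × 1.803×10⁸ = 2.055×10⁻²² kg·m/s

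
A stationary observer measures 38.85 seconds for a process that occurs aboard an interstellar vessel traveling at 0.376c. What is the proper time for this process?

Dilated time Δt = 38.85 seconds
γ = 1/√(1 - 0.376²) = 1.0792
Δt₀ = Δt/γ = 38.85/1.0792 = 36.00 seconds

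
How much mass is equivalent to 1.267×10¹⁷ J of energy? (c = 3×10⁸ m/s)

From E = mc², we get m = E/c²
c² = (3×10⁸)² = 9×10¹⁶ m²/s²
m = 1.267×10¹⁷ / 9×10¹⁶ = 1.408 kg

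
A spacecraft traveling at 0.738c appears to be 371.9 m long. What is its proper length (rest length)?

Contracted length L = 371.9 m
γ = 1/√(1 - 0.738²) = 1.4819
L₀ = γL = 1.4819 × 371.9 = 551.1 m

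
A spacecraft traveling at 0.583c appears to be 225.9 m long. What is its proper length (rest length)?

Contracted length L = 225.9 m
γ = 1/√(1 - 0.583²) = 1.2308
L₀ = γL = 1.2308 × 225.9 = 278.0 m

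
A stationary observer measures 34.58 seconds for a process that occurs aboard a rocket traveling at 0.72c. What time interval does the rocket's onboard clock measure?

Dilated time Δt = 34.58 seconds
γ = 1/√(1 - 0.72²) = 1.441
Δt₀ = Δt/γ = 34.58/1.441 = 24.00 seconds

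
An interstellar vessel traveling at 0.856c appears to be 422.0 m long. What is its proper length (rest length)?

Contracted length L = 422.0 m
γ = 1/√(1 - 0.856²) = 1.9343
L₀ = γL = 1.9343 × 422.0 = 816.3 m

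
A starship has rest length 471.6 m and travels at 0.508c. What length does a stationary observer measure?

Proper length L₀ = 471.6 m
γ = 1/√(1 - 0.508²) = 1.161
L = L₀/γ = 471.6/1.161 = 406.2 m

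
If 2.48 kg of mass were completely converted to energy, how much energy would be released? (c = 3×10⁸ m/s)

Using E = mc²:
c² = (3×10⁸)² = 9×10¹⁶ m²/s²
E = 2.48 × 9×10¹⁶ = 2.232×10¹⁷ J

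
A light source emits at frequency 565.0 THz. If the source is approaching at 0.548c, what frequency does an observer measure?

β = v/c = 0.548
(1+β)/(1-β) = 1.548/0.452 = 3.425
Doppler factor = √(3.425) = 1.851
f_obs = 565.0 × 1.851 = 1046 THz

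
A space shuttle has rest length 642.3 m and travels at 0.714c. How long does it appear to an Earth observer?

Proper length L₀ = 642.3 m
γ = 1/√(1 - 0.714²) = 1.4283
L = L₀/γ = 642.3/1.4283 = 449.7 m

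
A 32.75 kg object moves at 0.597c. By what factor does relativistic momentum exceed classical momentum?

p_rel = γmv, p_class = mv
Ratio = γ = 1/√(1 - 0.597²) = 1.247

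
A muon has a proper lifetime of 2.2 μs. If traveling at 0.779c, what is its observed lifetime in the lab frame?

Proper lifetime τ₀ = 2.2 μs
γ = 1/√(1 - 0.779²) = 1.595
τ = γτ₀ = 1.595 × 2.2 μs = 3.509 μs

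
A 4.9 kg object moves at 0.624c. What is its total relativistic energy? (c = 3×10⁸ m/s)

γ = 1/√(1 - 0.624²) = 1.27971
mc² = 4.9 × (3×10⁸)² = 4.410×10¹⁷ J
E = γmc² = 1.27971 × 4.410×10¹⁷ = 5.644×10¹⁷ J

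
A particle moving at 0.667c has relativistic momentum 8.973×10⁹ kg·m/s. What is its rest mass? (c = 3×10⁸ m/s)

γ = 1/√(1 - 0.667²) = 1.342
v = 0.667 × 3×10⁸ = 2.001×10⁸ m/s
m = p/(γv) = 8.973×10⁹/(1.342 × 2.001×10⁸) = 33.41 kg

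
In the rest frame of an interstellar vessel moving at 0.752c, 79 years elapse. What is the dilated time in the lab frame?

Proper time Δt₀ = 79 years
γ = 1/√(1 - 0.752²) = 1.517
Δt = γΔt₀ = 1.517 × 79 = 119.8 years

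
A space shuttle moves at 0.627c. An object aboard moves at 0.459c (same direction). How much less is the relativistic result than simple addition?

Classical: u' + v = 0.459 + 0.627 = 1.086c
Relativistic: u = (0.459 + 0.627)/(1 + 0.287793) = 1.086/1.287793 = 0.8433c
Difference: 1.086 - 0.8433 = 0.2427c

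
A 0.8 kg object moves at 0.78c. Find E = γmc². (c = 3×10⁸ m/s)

γ = 1/√(1 - 0.78²) = 1.598
mc² = 0.8 × (3×10⁸)² = 7.200×10¹⁶ J
E = γmc² = 1.598 × 7.200×10¹⁶ = 1.151×10¹⁷ J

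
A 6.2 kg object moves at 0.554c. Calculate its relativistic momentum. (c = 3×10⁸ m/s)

γ = 1/√(1 - 0.554²) = 1.201
v = 0.554 × 3×10⁸ = 1.662×10⁸ m/s
p = γmv = 1.201 × 6.2 × 1.662×10⁸ = 1.238×10⁹ kg·m/s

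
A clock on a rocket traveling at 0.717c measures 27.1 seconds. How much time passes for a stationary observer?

Proper time Δt₀ = 27.1 seconds
γ = 1/√(1 - 0.717²) = 1.4346
Δt = γΔt₀ = 1.4346 × 27.1 = 38.88 seconds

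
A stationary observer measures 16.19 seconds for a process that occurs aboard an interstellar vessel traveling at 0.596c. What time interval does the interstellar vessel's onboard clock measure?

Dilated time Δt = 16.19 seconds
γ = 1/√(1 - 0.596²) = 1.245
Δt₀ = Δt/γ = 16.19/1.245 = 13.00 seconds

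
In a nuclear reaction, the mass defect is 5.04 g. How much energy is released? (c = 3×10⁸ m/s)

Convert mass defect: Δm = 5.04 g = 0.00504 kg
E = Δm·c² = 0.00504 × (3×10⁸)²
= 0.00504 × 9×10¹⁶ = 4.536×10¹⁴ J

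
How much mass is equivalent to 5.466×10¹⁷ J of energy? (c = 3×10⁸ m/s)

From E = mc², we get m = E/c²
c² = (3×10⁸)² = 9×10¹⁶ m²/s²
m = 5.466×10¹⁷ / 9×10¹⁶ = 6.073 kg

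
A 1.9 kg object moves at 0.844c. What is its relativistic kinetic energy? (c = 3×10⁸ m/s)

γ = 1/√(1 - 0.844²) = 1.8645
γ - 1 = 0.8645
KE = (γ-1)mc² = 0.8645 × 1.9 × (3×10⁸)² = 1.478×10¹⁷ J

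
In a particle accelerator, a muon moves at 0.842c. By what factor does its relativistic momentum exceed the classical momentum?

p_rel = γmv, p_class = mv
Ratio = γ = 1/√(1 - 0.842²)
= 1/√(0.291036) = 1.854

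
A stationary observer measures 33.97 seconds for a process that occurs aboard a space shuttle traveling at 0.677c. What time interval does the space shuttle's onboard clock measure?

Dilated time Δt = 33.97 seconds
γ = 1/√(1 - 0.677²) = 1.359
Δt₀ = Δt/γ = 33.97/1.359 = 25.00 seconds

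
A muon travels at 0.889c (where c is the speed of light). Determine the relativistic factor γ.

v/c = 0.889, so (v/c)² = 0.790321
1 - (v/c)² = 0.209679
γ = 1/√(0.209679) = 2.184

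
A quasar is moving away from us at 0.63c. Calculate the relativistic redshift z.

β = 0.63
(1+β)/(1-β) = 1.63/0.37 = 4.405
√(4.405) = 2.099
z = 2.099 - 1 = 1.099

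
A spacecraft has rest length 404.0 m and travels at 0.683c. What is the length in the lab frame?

Proper length L₀ = 404.0 m
γ = 1/√(1 - 0.683²) = 1.369
L = L₀/γ = 404.0/1.369 = 295.1 m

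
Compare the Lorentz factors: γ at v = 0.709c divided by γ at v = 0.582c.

γ₁ = 1/√(1 - 0.709²) = 1.418
γ₂ = 1/√(1 - 0.582²) = 1.230
γ₁/γ₂ = 1.418/1.230 = 1.153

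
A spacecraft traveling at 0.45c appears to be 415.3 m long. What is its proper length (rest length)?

Contracted length L = 415.3 m
γ = 1/√(1 - 0.45²) = 1.11979
L₀ = γL = 1.11979 × 415.3 = 465.0 m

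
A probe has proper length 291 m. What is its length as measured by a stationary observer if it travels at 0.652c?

Proper length L₀ = 291 m
γ = 1/√(1 - 0.652²) = 1.319
L = L₀/γ = 291/1.319 = 220.6 m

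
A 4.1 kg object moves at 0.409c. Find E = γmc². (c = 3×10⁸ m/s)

γ = 1/√(1 - 0.409²) = 1.096
mc² = 4.1 × (3×10⁸)² = 3.690×10¹⁷ J
E = γmc² = 1.096 × 3.690×10¹⁷ = 4.044×10¹⁷ J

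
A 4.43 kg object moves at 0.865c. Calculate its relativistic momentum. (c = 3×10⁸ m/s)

γ = 1/√(1 - 0.865²) = 1.993
v = 0.865 × 3×10⁸ = 2.595×10⁸ m/s
p = γmv = 1.993 × 4.43 × 2.595×10⁸ = 2.291×10⁹ kg·m/s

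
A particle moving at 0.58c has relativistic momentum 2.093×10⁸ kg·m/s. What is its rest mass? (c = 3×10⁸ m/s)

γ = 1/√(1 - 0.58²) = 1.2276
v = 0.58 × 3×10⁸ = 1.740×10⁸ m/s
m = p/(γv) = 2.093×10⁸/(1.2276 × 1.740×10⁸) = 0.9799 kg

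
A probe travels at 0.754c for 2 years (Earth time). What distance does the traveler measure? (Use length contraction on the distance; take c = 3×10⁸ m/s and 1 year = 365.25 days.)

Earth distance: d = v × t = 0.754c × 2 yr = 1.4277×10¹⁶ m
γ = 1.5224
d' = d/γ = 1.4277×10¹⁶/1.5224 = 9.378×10¹⁵ m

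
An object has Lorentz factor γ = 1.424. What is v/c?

From γ = 1/√(1 - v²/c²):
1/γ² = 1/1.424² = 0.4932
v²/c² = 1 - 0.4932 = 0.5068
v/c = √(0.5068) = 0.7119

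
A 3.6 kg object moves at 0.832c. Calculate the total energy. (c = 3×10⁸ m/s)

γ = 1/√(1 - 0.832²) = 1.8025
mc² = 3.6 × (3×10⁸)² = 3.240×10¹⁷ J
E = γmc² = 1.8025 × 3.240×10¹⁷ = 5.840×10¹⁷ J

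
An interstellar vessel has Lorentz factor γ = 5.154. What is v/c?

From γ = 1/√(1 - v²/c²):
1/γ² = 1/5.154² = 0.03765
v²/c² = 1 - 0.03765 = 0.9624
v/c = √(0.9624) = 0.9810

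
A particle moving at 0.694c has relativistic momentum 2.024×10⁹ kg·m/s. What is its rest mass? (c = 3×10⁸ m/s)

γ = 1/√(1 - 0.694²) = 1.389
v = 0.694 × 3×10⁸ = 2.082×10⁸ m/s
m = p/(γv) = 2.024×10⁹/(1.389 × 2.082×10⁸) = 6.999 kg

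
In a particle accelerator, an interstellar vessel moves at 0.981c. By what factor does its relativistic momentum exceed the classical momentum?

p_rel = γmv, p_class = mv
Ratio = γ = 1/√(1 - 0.981²)
= 1/√(0.037639) = 5.154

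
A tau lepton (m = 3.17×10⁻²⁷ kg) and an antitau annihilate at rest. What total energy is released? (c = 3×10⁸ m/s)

Both particles have the same rest mass, so total mass = 2m
E = 2m·c² = 2 × 3.17×10⁻²⁷ × (3×10⁸)²
= 2 × 3.17×10⁻²⁷ × 9×10¹⁶
= 5.706×10⁻¹⁰ J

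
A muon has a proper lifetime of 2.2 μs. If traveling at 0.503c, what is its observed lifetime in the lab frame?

Proper lifetime τ₀ = 2.2 μs
γ = 1/√(1 - 0.503²) = 1.157
τ = γτ₀ = 1.157 × 2.2 μs = 2.545 μs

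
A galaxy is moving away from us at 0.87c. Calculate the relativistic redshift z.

β = 0.87
(1+β)/(1-β) = 1.87/0.13 = 14.385
√(14.385) = 3.793
z = 3.793 - 1 = 2.793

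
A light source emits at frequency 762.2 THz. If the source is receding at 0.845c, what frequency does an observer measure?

β = v/c = 0.845
(1-β)/(1+β) = 0.155/1.845 = 0.08401
Doppler factor = √(0.08401) = 0.2898
f_obs = 762.2 × 0.2898 = 220.9 THz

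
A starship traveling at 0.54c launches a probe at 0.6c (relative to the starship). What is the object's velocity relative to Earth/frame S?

u = (u' + v)/(1 + u'v/c²)
Numerator: 0.6 + 0.54 = 1.14
Denominator: 1 + 0.324 = 1.324
u = 1.14/1.324 = 0.8610c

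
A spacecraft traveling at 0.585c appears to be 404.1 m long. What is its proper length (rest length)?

Contracted length L = 404.1 m
γ = 1/√(1 - 0.585²) = 1.233
L₀ = γL = 1.233 × 404.1 = 498.3 m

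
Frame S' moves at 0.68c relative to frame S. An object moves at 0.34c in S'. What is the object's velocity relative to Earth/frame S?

u = (u' + v)/(1 + u'v/c²)
Numerator: 0.34 + 0.68 = 1.02
Denominator: 1 + 0.2312 = 1.2312
u = 1.02/1.2312 = 0.8285c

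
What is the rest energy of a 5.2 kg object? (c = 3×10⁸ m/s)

c² = (3×10⁸)² = 9.000×10¹⁶ m²/s²
E₀ = mc² = 5.2 × 9.000×10¹⁶ = 4.680×10¹⁷ J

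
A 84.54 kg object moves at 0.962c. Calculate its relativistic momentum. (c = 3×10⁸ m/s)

γ = 1/√(1 - 0.962²) = 3.662
v = 0.962 × 3×10⁸ = 2.886×10⁸ m/s
p = γmv = 3.662 × 84.54 × 2.886×10⁸ = 8.935×10¹⁰ kg·m/s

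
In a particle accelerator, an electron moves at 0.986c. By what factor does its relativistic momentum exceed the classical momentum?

p_rel = γmv, p_class = mv
Ratio = γ = 1/√(1 - 0.986²)
= 1/√(0.027804) = 5.997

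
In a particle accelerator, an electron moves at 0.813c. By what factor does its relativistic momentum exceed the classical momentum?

p_rel = γmv, p_class = mv
Ratio = γ = 1/√(1 - 0.813²)
= 1/√(0.339031) = 1.717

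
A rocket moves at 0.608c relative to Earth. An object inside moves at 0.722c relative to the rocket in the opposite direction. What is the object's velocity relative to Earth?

Object's velocity in rocket frame is u' = -0.722c
u = (u' + v)/(1 + u'v/c²) = (v - 0.722)/(1 - 0.722·v/c²)
Numerator: 0.608 - 0.722 = -0.114
Denominator: 1 - 0.438976 = 0.561024
u = -0.114/0.561024 = -0.2032c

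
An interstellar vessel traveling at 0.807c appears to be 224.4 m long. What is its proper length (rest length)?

Contracted length L = 224.4 m
γ = 1/√(1 - 0.807²) = 1.6933
L₀ = γL = 1.6933 × 224.4 = 380.0 m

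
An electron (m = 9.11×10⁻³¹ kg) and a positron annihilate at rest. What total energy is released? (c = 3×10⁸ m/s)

Both particles have the same rest mass, so total mass = 2m
E = 2m·c² = 2 × 9.11×10⁻³¹ × (3×10⁸)²
= 2 × 9.11×10⁻³¹ × 9×10¹⁶
= 1.640×10⁻¹³ J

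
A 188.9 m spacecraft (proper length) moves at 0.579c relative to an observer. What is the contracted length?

Proper length L₀ = 188.9 m
γ = 1/√(1 - 0.579²) = 1.227
L = L₀/γ = 188.9/1.227 = 154.0 m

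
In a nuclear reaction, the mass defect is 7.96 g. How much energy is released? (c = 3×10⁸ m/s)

Convert mass defect: Δm = 7.96 g = 0.00796 kg
E = Δm·c² = 0.00796 × (3×10⁸)²
= 0.00796 × 9×10¹⁶ = 7.164×10¹⁴ J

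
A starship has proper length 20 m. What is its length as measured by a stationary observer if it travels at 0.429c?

Proper length L₀ = 20 m
γ = 1/√(1 - 0.429²) = 1.107
L = L₀/γ = 20/1.107 = 18.07 m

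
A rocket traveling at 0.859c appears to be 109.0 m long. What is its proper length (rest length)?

Contracted length L = 109.0 m
γ = 1/√(1 - 0.859²) = 1.953
L₀ = γL = 1.953 × 109.0 = 212.9 m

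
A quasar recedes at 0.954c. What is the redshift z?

β = 0.954
(1+β)/(1-β) = 1.954/0.046 = 42.48
√(42.48) = 6.518
z = 6.518 - 1 = 5.518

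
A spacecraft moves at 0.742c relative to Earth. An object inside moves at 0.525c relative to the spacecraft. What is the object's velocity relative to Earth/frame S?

u = (u' + v)/(1 + u'v/c²)
Numerator: 0.525 + 0.742 = 1.267
Denominator: 1 + 0.38955 = 1.38955
u = 1.267/1.38955 = 0.9118c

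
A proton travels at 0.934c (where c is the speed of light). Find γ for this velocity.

v/c = 0.934, so (v/c)² = 0.872356
1 - (v/c)² = 0.127644
γ = 1/√(0.127644) = 2.799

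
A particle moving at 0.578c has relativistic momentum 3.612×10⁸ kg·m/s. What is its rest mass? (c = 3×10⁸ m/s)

γ = 1/√(1 - 0.578²) = 1.225
v = 0.578 × 3×10⁸ = 1.734×10⁸ m/s
m = p/(γv) = 3.612×10⁸/(1.225 × 1.734×10⁸) = 1.700 kg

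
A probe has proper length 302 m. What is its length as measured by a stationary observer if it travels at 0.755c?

Proper length L₀ = 302 m
γ = 1/√(1 - 0.755²) = 1.525
L = L₀/γ = 302/1.525 = 198.0 m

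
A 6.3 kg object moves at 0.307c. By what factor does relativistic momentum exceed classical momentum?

p_rel = γmv, p_class = mv
Ratio = γ = 1/√(1 - 0.307²) = 1.051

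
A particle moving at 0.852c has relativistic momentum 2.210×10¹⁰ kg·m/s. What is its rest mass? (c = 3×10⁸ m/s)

γ = 1/√(1 - 0.852²) = 1.910
v = 0.852 × 3×10⁸ = 2.556×10⁸ m/s
m = p/(γv) = 2.210×10¹⁰/(1.910 × 2.556×10⁸) = 45.27 kg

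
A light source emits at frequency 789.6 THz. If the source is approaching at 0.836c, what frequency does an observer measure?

β = v/c = 0.836
(1+β)/(1-β) = 1.836/0.164 = 11.195
Doppler factor = √(11.195) = 3.346
f_obs = 789.6 × 3.346 = 2642 THz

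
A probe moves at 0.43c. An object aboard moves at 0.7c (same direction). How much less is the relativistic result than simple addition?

Classical: u' + v = 0.7 + 0.43 = 1.13c
Relativistic: u = (0.7 + 0.43)/(1 + 0.301) = 1.13/1.301 = 0.8686c
Difference: 1.13 - 0.8686 = 0.2614c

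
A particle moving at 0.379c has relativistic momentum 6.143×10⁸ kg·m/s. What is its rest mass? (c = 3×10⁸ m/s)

γ = 1/√(1 - 0.379²) = 1.0806
v = 0.379 × 3×10⁸ = 1.137×10⁸ m/s
m = p/(γv) = 6.143×10⁸/(1.0806 × 1.137×10⁸) = 5.000 kg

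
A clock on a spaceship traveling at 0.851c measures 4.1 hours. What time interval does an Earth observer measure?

Proper time Δt₀ = 4.1 hours
γ = 1/√(1 - 0.851²) = 1.9042
Δt = γΔt₀ = 1.9042 × 4.1 = 7.807 hours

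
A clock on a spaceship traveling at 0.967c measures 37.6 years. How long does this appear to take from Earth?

Proper time Δt₀ = 37.6 years
γ = 1/√(1 - 0.967²) = 3.925
Δt = γΔt₀ = 3.925 × 37.6 = 147.6 years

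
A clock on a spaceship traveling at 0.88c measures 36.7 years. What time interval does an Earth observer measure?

Proper time Δt₀ = 36.7 years
γ = 1/√(1 - 0.88²) = 2.1054
Δt = γΔt₀ = 2.1054 × 36.7 = 77.27 years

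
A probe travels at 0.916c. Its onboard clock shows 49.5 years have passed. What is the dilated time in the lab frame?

Proper time Δt₀ = 49.5 years
γ = 1/√(1 - 0.916²) = 2.493
Δt = γΔt₀ = 2.493 × 49.5 = 123.4 years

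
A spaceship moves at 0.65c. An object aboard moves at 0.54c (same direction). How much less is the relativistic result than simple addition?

Classical: u' + v = 0.54 + 0.65 = 1.19c
Relativistic: u = (0.54 + 0.65)/(1 + 0.351) = 1.19/1.351 = 0.8808c
Difference: 1.19 - 0.8808 = 0.3092c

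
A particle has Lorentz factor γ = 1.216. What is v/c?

From γ = 1/√(1 - v²/c²):
1/γ² = 1/1.216² = 0.67629
v²/c² = 1 - 0.67629 = 0.32371
v/c = √(0.32371) = 0.5690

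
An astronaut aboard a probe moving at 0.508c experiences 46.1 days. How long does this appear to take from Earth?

Proper time Δt₀ = 46.1 days
γ = 1/√(1 - 0.508²) = 1.161
Δt = γΔt₀ = 1.161 × 46.1 = 53.52 days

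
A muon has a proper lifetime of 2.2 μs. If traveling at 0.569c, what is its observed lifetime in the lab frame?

Proper lifetime τ₀ = 2.2 μs
γ = 1/√(1 - 0.569²) = 1.216
τ = γτ₀ = 1.216 × 2.2 μs = 2.675 μs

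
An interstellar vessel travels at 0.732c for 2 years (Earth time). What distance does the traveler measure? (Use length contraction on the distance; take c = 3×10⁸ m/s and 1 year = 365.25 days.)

Earth distance: d = v × t = 0.732c × 2 yr = 1.3860×10¹⁶ m
γ = 1.4678
d' = d/γ = 1.3860×10¹⁶/1.4678 = 9.443×10¹⁵ m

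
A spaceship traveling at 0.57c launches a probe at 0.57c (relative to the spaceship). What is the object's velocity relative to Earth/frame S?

u = (u' + v)/(1 + u'v/c²)
Numerator: 0.57 + 0.57 = 1.14
Denominator: 1 + 0.3249 = 1.3249
u = 1.14/1.3249 = 0.8604c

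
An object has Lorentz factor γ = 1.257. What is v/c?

From γ = 1/√(1 - v²/c²):
1/γ² = 1/1.257² = 0.6329
v²/c² = 1 - 0.6329 = 0.3671
v/c = √(0.3671) = 0.6059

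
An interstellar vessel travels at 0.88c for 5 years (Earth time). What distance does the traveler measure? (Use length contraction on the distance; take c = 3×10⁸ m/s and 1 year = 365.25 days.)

Earth distance: d = v × t = 0.88c × 5 yr = 4.166×10¹⁶ m
γ = 2.105
d' = d/γ = 4.166×10¹⁶/2.105 = 1.979×10¹⁶ m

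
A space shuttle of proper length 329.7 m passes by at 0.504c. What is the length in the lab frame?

Proper length L₀ = 329.7 m
γ = 1/√(1 - 0.504²) = 1.1578
L = L₀/γ = 329.7/1.1578 = 284.8 m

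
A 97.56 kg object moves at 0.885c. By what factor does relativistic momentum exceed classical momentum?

p_rel = γmv, p_class = mv
Ratio = γ = 1/√(1 - 0.885²) = 2.148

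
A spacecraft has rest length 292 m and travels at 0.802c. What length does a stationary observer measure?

Proper length L₀ = 292 m
γ = 1/√(1 - 0.802²) = 1.674
L = L₀/γ = 292/1.674 = 174.4 m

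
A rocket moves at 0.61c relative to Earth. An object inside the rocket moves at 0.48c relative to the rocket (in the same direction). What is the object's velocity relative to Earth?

u = (u' + v)/(1 + u'v/c²)
Numerator: 0.48 + 0.61 = 1.09
Denominator: 1 + 0.2928 = 1.2928
u = 1.09/1.2928 = 0.8431c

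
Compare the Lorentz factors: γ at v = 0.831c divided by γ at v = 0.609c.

γ₁ = 1/√(1 - 0.831²) = 1.798
γ₂ = 1/√(1 - 0.609²) = 1.261
γ₁/γ₂ = 1.798/1.261 = 1.426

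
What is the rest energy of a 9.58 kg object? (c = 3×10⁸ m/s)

c² = (3×10⁸)² = 9.000×10¹⁶ m²/s²
E₀ = mc² = 9.58 × 9.000×10¹⁶ = 8.622×10¹⁷ J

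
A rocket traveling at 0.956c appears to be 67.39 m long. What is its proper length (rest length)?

Contracted length L = 67.39 m
γ = 1/√(1 - 0.956²) = 3.409
L₀ = γL = 3.409 × 67.39 = 229.7 m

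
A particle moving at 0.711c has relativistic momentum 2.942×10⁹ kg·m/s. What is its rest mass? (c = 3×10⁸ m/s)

γ = 1/√(1 - 0.711²) = 1.4221
v = 0.711 × 3×10⁸ = 2.133×10⁸ m/s
m = p/(γv) = 2.942×10⁹/(1.4221 × 2.133×10⁸) = 9.699 kg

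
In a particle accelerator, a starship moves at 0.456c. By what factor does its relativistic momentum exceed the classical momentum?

p_rel = γmv, p_class = mv
Ratio = γ = 1/√(1 - 0.456²)
= 1/√(0.792064) = 1.124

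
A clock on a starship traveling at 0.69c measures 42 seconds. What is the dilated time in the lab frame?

Proper time Δt₀ = 42 seconds
γ = 1/√(1 - 0.69²) = 1.3816
Δt = γΔt₀ = 1.3816 × 42 = 58.03 seconds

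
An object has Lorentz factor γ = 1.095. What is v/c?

From γ = 1/√(1 - v²/c²):
1/γ² = 1/1.095² = 0.8340
v²/c² = 1 - 0.8340 = 0.1660
v/c = √(0.1660) = 0.4074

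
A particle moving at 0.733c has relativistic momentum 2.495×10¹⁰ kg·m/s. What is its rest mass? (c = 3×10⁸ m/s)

γ = 1/√(1 - 0.733²) = 1.470
v = 0.733 × 3×10⁸ = 2.199×10⁸ m/s
m = p/(γv) = 2.495×10¹⁰/(1.470 × 2.199×10⁸) = 77.18 kg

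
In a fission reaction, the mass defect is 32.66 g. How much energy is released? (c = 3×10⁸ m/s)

Convert mass defect: Δm = 32.66 g = 0.03266 kg
E = Δm·c² = 0.03266 × (3×10⁸)²
= 0.03266 × 9×10¹⁶ = 2.939×10¹⁵ J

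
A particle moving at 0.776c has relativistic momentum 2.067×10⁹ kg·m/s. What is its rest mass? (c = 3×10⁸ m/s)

γ = 1/√(1 - 0.776²) = 1.5855
v = 0.776 × 3×10⁸ = 2.328×10⁸ m/s
m = p/(γv) = 2.067×10⁹/(1.5855 × 2.328×10⁸) = 5.600 kg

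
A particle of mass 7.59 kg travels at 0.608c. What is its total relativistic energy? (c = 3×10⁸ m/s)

γ = 1/√(1 - 0.608²) = 1.2595
mc² = 7.59 × (3×10⁸)² = 6.831×10¹⁷ J
E = γmc² = 1.2595 × 6.831×10¹⁷ = 8.604×10¹⁷ J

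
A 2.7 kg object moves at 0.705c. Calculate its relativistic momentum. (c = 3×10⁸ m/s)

γ = 1/√(1 - 0.705²) = 1.410
v = 0.705 × 3×10⁸ = 2.115×10⁸ m/s
p = γmv = 1.410 × 2.7 × 2.115×10⁸ = 8.052×10⁸ kg·m/s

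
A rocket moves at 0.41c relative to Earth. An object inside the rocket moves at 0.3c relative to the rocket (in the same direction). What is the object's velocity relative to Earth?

u = (u' + v)/(1 + u'v/c²)
Numerator: 0.3 + 0.41 = 0.71
Denominator: 1 + 0.123 = 1.123
u = 0.71/1.123 = 0.6322c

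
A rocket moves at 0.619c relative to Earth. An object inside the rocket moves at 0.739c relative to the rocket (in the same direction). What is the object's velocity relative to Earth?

u = (u' + v)/(1 + u'v/c²)
Numerator: 0.739 + 0.619 = 1.358
Denominator: 1 + 0.457441 = 1.457441
u = 1.358/1.457441 = 0.9318c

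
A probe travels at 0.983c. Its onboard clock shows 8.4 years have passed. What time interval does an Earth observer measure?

Proper time Δt₀ = 8.4 years
γ = 1/√(1 - 0.983²) = 5.446
Δt = γΔt₀ = 5.446 × 8.4 = 45.75 years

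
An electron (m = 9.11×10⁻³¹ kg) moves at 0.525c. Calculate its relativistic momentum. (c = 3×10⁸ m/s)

γ = 1/√(1 - 0.525²) = 1.175
v = 0.525 × 3×10⁸ = 1.575×10⁸ m/s
p = γmv = 1.175 × 9.11×10⁻³¹ × 1.575×10⁸ = 1.686×10⁻²² kg·m/s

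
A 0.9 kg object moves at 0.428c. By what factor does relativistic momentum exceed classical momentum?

p_rel = γmv, p_class = mv
Ratio = γ = 1/√(1 - 0.428²) = 1.106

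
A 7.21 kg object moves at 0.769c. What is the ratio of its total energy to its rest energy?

E = γmc², E₀ = mc²
E/E₀ = γ = 1/√(1 - 0.769²) = 1.564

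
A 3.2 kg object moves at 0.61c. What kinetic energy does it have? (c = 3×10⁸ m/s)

γ = 1/√(1 - 0.61²) = 1.26199
γ - 1 = 0.26199
KE = (γ-1)mc² = 0.26199 × 3.2 × (3×10⁸)² = 7.545×10¹⁶ J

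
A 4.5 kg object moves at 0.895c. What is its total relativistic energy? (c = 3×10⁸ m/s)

γ = 1/√(1 - 0.895²) = 2.2418
mc² = 4.5 × (3×10⁸)² = 4.050×10¹⁷ J
E = γmc² = 2.2418 × 4.050×10¹⁷ = 9.079×10¹⁷ J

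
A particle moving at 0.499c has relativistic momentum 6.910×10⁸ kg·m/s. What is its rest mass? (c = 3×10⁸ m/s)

γ = 1/√(1 - 0.499²) = 1.154
v = 0.499 × 3×10⁸ = 1.497×10⁸ m/s
m = p/(γv) = 6.910×10⁸/(1.154 × 1.497×10⁸) = 4.000 kg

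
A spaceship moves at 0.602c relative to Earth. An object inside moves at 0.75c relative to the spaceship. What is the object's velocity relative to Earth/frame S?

u = (u' + v)/(1 + u'v/c²)
Numerator: 0.75 + 0.602 = 1.352
Denominator: 1 + 0.4515 = 1.4515
u = 1.352/1.4515 = 0.9315c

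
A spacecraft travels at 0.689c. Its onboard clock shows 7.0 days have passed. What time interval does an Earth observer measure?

Proper time Δt₀ = 7.0 days
γ = 1/√(1 - 0.689²) = 1.37976
Δt = γΔt₀ = 1.37976 × 7.0 = 9.658 days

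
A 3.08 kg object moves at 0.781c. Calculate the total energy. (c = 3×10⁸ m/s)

γ = 1/√(1 - 0.781²) = 1.6012
mc² = 3.08 × (3×10⁸)² = 2.772×10¹⁷ J
E = γmc² = 1.6012 × 2.772×10¹⁷ = 4.439×10¹⁷ J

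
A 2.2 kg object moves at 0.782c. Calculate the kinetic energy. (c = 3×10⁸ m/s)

γ = 1/√(1 - 0.782²) = 1.6044
γ - 1 = 0.6044
KE = (γ-1)mc² = 0.6044 × 2.2 × (3×10⁸)² = 1.197×10¹⁷ J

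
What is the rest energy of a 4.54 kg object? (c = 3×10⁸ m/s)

c² = (3×10⁸)² = 9.000×10¹⁶ m²/s²
E₀ = mc² = 4.54 × 9.000×10¹⁶ = 4.086×10¹⁷ J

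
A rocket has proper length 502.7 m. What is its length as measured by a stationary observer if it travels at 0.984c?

Proper length L₀ = 502.7 m
γ = 1/√(1 - 0.984²) = 5.61267
L = L₀/γ = 502.7/5.61267 = 89.57 m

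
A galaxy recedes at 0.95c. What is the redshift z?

β = 0.95
(1+β)/(1-β) = 1.95/0.05 = 39.00
√(39.00) = 6.245
z = 6.245 - 1 = 5.245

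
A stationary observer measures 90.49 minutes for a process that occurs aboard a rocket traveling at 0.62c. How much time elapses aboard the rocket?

Dilated time Δt = 90.49 minutes
γ = 1/√(1 - 0.62²) = 1.2745
Δt₀ = Δt/γ = 90.49/1.2745 = 71.00 minutes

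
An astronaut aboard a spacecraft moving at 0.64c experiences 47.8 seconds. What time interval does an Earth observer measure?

Proper time Δt₀ = 47.8 seconds
γ = 1/√(1 - 0.64²) = 1.3014
Δt = γΔt₀ = 1.3014 × 47.8 = 62.21 seconds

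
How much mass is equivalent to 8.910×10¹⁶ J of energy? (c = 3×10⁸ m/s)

From E = mc², we get m = E/c²
c² = (3×10⁸)² = 9×10¹⁶ m²/s²
m = 8.910×10¹⁶ / 9×10¹⁶ = 0.9900 kg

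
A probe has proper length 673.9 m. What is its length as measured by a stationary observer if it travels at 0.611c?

Proper length L₀ = 673.9 m
γ = 1/√(1 - 0.611²) = 1.2632
L = L₀/γ = 673.9/1.2632 = 533.5 m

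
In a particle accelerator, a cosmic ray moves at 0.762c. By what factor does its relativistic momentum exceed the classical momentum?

p_rel = γmv, p_class = mv
Ratio = γ = 1/√(1 - 0.762²)
= 1/√(0.419356) = 1.544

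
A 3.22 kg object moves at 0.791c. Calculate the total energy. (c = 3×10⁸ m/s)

γ = 1/√(1 - 0.791²) = 1.6345
mc² = 3.22 × (3×10⁸)² = 2.898×10¹⁷ J
E = γmc² = 1.6345 × 2.898×10¹⁷ = 4.737×10¹⁷ J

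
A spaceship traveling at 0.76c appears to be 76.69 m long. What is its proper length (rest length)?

Contracted length L = 76.69 m
γ = 1/√(1 - 0.76²) = 1.539
L₀ = γL = 1.539 × 76.69 = 118.0 m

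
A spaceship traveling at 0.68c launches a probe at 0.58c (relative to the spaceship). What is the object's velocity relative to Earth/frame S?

u = (u' + v)/(1 + u'v/c²)
Numerator: 0.58 + 0.68 = 1.26
Denominator: 1 + 0.3944 = 1.3944
u = 1.26/1.3944 = 0.9036c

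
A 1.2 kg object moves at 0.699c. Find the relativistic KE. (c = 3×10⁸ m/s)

γ = 1/√(1 - 0.699²) = 1.39836
γ - 1 = 0.39836
KE = (γ-1)mc² = 0.39836 × 1.2 × (3×10⁸)² = 4.302×10¹⁶ J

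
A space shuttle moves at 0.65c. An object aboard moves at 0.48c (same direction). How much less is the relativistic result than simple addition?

Classical: u' + v = 0.48 + 0.65 = 1.13c
Relativistic: u = (0.48 + 0.65)/(1 + 0.312) = 1.13/1.312 = 0.8613c
Difference: 1.13 - 0.8613 = 0.2687c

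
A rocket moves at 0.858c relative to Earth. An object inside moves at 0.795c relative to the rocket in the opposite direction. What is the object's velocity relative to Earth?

Object's velocity in rocket frame is u' = -0.795c
u = (u' + v)/(1 + u'v/c²) = (v - 0.795)/(1 - 0.795·v/c²)
Numerator: 0.858 - 0.795 = 0.063
Denominator: 1 - 0.68211 = 0.31789
u = 0.063/0.31789 = 0.1982c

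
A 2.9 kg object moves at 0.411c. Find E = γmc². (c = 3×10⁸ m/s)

γ = 1/√(1 - 0.411²) = 1.097
mc² = 2.9 × (3×10⁸)² = 2.610×10¹⁷ J
E = γmc² = 1.097 × 2.610×10¹⁷ = 2.863×10¹⁷ J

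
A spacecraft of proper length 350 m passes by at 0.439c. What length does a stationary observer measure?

Proper length L₀ = 350 m
γ = 1/√(1 - 0.439²) = 1.113
L = L₀/γ = 350/1.113 = 314.5 m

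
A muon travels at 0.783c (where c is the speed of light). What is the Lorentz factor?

v/c = 0.783, so (v/c)² = 0.613089
1 - (v/c)² = 0.386911
γ = 1/√(0.386911) = 1.608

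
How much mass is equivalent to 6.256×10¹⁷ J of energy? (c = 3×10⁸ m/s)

From E = mc², we get m = E/c²
c² = (3×10⁸)² = 9×10¹⁶ m²/s²
m = 6.256×10¹⁷ / 9×10¹⁶ = 6.951 kg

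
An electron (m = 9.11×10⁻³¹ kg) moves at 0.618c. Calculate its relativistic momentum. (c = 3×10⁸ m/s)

γ = 1/√(1 - 0.618²) = 1.272
v = 0.618 × 3×10⁸ = 1.854×10⁸ m/s
p = γmv = 1.272 × 9.11×10⁻³¹ × 1.854×10⁸ = 2.148×10⁻²² kg·m/s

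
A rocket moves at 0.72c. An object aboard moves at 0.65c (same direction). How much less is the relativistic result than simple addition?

Classical: u' + v = 0.65 + 0.72 = 1.37c
Relativistic: u = (0.65 + 0.72)/(1 + 0.468) = 1.37/1.468 = 0.9332c
Difference: 1.37 - 0.9332 = 0.4368c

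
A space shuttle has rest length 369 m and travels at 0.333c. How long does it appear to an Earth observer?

Proper length L₀ = 369 m
γ = 1/√(1 - 0.333²) = 1.0605
L = L₀/γ = 369/1.0605 = 347.9 m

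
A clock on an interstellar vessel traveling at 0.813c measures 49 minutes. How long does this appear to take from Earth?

Proper time Δt₀ = 49 minutes
γ = 1/√(1 - 0.813²) = 1.7174
Δt = γΔt₀ = 1.7174 × 49 = 84.15 minutes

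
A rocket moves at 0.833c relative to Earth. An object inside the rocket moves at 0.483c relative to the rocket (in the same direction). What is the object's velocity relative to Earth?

u = (u' + v)/(1 + u'v/c²)
Numerator: 0.483 + 0.833 = 1.316
Denominator: 1 + 0.402339 = 1.402339
u = 1.316/1.402339 = 0.9384c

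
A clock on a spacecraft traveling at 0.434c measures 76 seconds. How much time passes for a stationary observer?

Proper time Δt₀ = 76 seconds
γ = 1/√(1 - 0.434²) = 1.110
Δt = γΔt₀ = 1.110 × 76 = 84.36 seconds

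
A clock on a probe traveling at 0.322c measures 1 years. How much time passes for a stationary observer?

Proper time Δt₀ = 1 years
γ = 1/√(1 - 0.322²) = 1.056
Δt = γΔt₀ = 1.056 × 1 = 1.056 years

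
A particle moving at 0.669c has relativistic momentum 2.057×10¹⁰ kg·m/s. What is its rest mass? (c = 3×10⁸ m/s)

γ = 1/√(1 - 0.669²) = 1.3454
v = 0.669 × 3×10⁸ = 2.007×10⁸ m/s
m = p/(γv) = 2.057×10¹⁰/(1.3454 × 2.007×10⁸) = 76.18 kg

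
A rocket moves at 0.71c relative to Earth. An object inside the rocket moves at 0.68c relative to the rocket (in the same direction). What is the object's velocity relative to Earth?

u = (u' + v)/(1 + u'v/c²)
Numerator: 0.68 + 0.71 = 1.39
Denominator: 1 + 0.4828 = 1.4828
u = 1.39/1.4828 = 0.9374c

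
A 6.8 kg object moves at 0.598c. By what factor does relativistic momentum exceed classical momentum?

p_rel = γmv, p_class = mv
Ratio = γ = 1/√(1 - 0.598²) = 1.248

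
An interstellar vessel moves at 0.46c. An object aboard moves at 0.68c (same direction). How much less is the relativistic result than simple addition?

Classical: u' + v = 0.68 + 0.46 = 1.14c
Relativistic: u = (0.68 + 0.46)/(1 + 0.3128) = 1.14/1.3128 = 0.8684c
Difference: 1.14 - 0.8684 = 0.2716c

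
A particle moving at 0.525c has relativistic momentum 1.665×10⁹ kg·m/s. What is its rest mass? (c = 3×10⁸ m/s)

γ = 1/√(1 - 0.525²) = 1.175
v = 0.525 × 3×10⁸ = 1.575×10⁸ m/s
m = p/(γv) = 1.665×10⁹/(1.175 × 1.575×10⁸) = 8.997 kg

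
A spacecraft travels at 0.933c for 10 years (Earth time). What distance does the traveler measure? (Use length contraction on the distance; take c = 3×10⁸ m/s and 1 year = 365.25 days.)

Earth distance: d = v × t = 0.933c × 10 yr = 8.8330×10¹⁶ m
γ = 2.7787
d' = d/γ = 8.8330×10¹⁶/2.7787 = 3.179×10¹⁶ m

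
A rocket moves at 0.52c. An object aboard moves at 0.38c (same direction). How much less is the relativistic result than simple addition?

Classical: u' + v = 0.38 + 0.52 = 0.9c
Relativistic: u = (0.38 + 0.52)/(1 + 0.1976) = 0.9/1.1976 = 0.7515c
Difference: 0.9 - 0.7515 = 0.1485c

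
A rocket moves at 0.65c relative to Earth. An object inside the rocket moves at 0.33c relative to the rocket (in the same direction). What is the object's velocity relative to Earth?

u = (u' + v)/(1 + u'v/c²)
Numerator: 0.33 + 0.65 = 0.98
Denominator: 1 + 0.2145 = 1.2145
u = 0.98/1.2145 = 0.8069c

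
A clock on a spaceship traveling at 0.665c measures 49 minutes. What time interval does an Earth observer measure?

Proper time Δt₀ = 49 minutes
γ = 1/√(1 - 0.665²) = 1.339
Δt = γΔt₀ = 1.339 × 49 = 65.61 minutes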